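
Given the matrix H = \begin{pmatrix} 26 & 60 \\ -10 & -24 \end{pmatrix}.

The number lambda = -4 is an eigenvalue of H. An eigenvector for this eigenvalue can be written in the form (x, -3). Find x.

We need (H + 4I)v = 0.
H + 4I = [[30, 60], [-10, -20]].
Row 1: (30)·x + (60)·-3 = 0
Row 2: (-10)·x + (-20)·-3 = 0
Solving gives x = 6.
Check: H·(6, -3) = (-24, 12) = -4·(6, -3).

6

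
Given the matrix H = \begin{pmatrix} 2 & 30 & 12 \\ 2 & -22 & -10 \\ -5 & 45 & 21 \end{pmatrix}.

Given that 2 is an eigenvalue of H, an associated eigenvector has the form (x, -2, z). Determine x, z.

We need (H - 2I)v = 0.
H - 2I = [[0, 30, 12], [2, -24, -10], [-5, 45, 19]].
Row 1: (0)·x + (30)·-2 + (12)·z = 0
Row 2: (2)·x + (-24)·-2 + (-10)·z = 0
Row 3: (-5)·x + (45)·-2 + (19)·z = 0
Solving gives x = 1, z = 5.
Check: H·(1, -2, 5) = (2, -4, 10) = 2·(1, -2, 5).

1, 5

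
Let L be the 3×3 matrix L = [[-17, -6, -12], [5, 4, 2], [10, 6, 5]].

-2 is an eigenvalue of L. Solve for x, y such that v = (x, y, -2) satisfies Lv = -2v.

We need (L + 2I)v = 0.
L + 2I = [[-15, -6, -12], [5, 6, 2], [10, 6, 7]].
Row 1: (-15)·x + (-6)·y + (-12)·-2 = 0
Row 2: (5)·x + (6)·y + (2)·-2 = 0
Row 3: (10)·x + (6)·y + (7)·-2 = 0
Solving gives x = 2, y = -1.
Check: L·(2, -1, -2) = (-4, 2, 4) = -2·(2, -1, -2).

2, -1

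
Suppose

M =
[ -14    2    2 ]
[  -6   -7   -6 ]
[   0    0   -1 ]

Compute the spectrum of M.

The characteristic polynomial is p(s) = det(sI - M).
Expanding along the first row, p(s) = s^3 + 22s^2 + 131s + 110.
Try s = -1: p(-1) = 0, so -1 is a root.
Dividing by (s + 1) leaves s^2 + 21s + 110.
The quadratic factors as (s + 11)·(s + 10).
Eigenvalues: -11, -10, -1.

-11, -10, -1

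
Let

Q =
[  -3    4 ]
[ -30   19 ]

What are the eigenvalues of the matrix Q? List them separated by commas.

7, 9

det(Q - lambda·I) = (-3 - lambda)(19 - lambda) - (4)·(-30) = lambda^2 - 16·lambda + 63.
This factors as (lambda - 7)·(lambda - 9) = 0.
Eigenvalues: 7, 9.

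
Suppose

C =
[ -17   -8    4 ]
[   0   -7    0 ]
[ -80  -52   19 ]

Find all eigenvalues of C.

The characteristic polynomial is p(lambda) = det(lambda·I - C).
Expanding along the first row, p(lambda) = lambda^3 + 5·lambda^2 - 17·lambda - 21.
Try lambda = -7: p(-7) = 0, so -7 is a root.
Factor out (lambda + 7): p(lambda) = (lambda + 7)·(lambda^2 - 2·lambda - 3).
The quadratic factors as (lambda + 1)·(lambda - 3).
Eigenvalues: -7, -1, 3.

-7, -1, 3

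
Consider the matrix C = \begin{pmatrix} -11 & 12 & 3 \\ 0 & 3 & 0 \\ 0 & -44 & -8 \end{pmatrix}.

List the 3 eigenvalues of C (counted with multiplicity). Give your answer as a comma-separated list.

-11, -8, 3

Compute the characteristic polynomial p(s) = det(sI - C).
Cofactor expansion gives p(s) = s^3 + 16s^2 + 31s - 264.
Rational-root test: s = -8 gives p(-8) = 0.
Factor out (s + 8): p(s) = (s + 8)·(s^2 + 8s - 33).
The quadratic factors as (s + 11)·(s - 3).
Eigenvalues: -11, -8, 3.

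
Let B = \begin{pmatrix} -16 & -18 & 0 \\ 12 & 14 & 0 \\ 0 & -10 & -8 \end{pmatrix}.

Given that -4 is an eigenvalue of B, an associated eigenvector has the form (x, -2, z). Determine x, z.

We need (B + 4I)v = 0.
B + 4I = [[-12, -18, 0], [12, 18, 0], [0, -10, -4]].
Row 1: (-12)·x + (-18)·-2 + (0)·z = 0
Row 2: (12)·x + (18)·-2 + (0)·z = 0
Row 3: (0)·x + (-10)·-2 + (-4)·z = 0
Solving gives x = 3, z = 5.
Check: B·(3, -2, 5) = (-12, 8, -20) = -4·(3, -2, 5).

3, 5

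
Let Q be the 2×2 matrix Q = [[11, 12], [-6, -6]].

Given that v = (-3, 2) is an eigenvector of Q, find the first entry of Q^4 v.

First find the eigenvalue: Qv = (-9, 6) = 3·(-3, 2), so λ = 3.
Then Q^4 v = λ^4·v = 3^4·(-3, 2) = 81·(-3, 2) = (-243, 162).

-243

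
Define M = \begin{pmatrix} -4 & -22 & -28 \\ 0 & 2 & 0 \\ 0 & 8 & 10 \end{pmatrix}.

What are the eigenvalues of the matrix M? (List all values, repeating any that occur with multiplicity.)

Compute the characteristic polynomial p(r) = det(rI - M).
Expanding along the first row, p(r) = r^3 - 8r^2 - 28r + 80.
Since p(2) = 0, r = 2 is a root.
Dividing by (r - 2) leaves r^2 - 6r - 40.
The quadratic factors as (r + 4)·(r - 10).
Eigenvalues: -4, 2, 10.

-4, 2, 10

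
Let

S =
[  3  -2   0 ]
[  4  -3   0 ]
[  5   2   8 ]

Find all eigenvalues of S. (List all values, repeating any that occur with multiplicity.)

-1, 1, 8

The characteristic polynomial is p(t) = det(tI - S).
Cofactor expansion gives p(t) = t^3 - 8t^2 - t + 8.
Since p(1) = 0, t = 1 is a root.
Factor out (t - 1): p(t) = (t - 1)·(t^2 - 7t - 8).
The quadratic factors as (t + 1)·(t - 8).
Eigenvalues: -1, 1, 8.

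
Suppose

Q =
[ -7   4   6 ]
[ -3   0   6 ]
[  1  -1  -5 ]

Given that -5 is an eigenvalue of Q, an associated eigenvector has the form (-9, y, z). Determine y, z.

We need (Q + 5I)v = 0.
Q + 5I = [[-2, 4, 6], [-3, 5, 6], [1, -1, 0]].
Row 1: (-2)·-9 + (4)·y + (6)·z = 0
Row 2: (-3)·-9 + (5)·y + (6)·z = 0
Row 3: (1)·-9 + (-1)·y + (0)·z = 0
Solving gives y = -9, z = 3.
Check: Q·(-9, -9, 3) = (45, 45, -15) = -5·(-9, -9, 3).

-9, 3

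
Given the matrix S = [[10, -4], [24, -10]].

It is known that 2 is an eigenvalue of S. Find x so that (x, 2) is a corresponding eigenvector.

We need (S - 2I)v = 0.
S - 2I = [[8, -4], [24, -12]].
Row 1: (8)·x + (-4)·2 = 0
Row 2: (24)·x + (-12)·2 = 0
Solving gives x = 1.
Check: S·(1, 2) = (2, 4) = 2·(1, 2).

1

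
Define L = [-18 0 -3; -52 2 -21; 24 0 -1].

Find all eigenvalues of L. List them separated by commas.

Compute the characteristic polynomial p(r) = det(rI - L).
Expanding the 3×3 determinant: p(r) = r^3 + 17r^2 + 52r - 180.
Try r = -9: p(-9) = 0, so -9 is a root.
Dividing by (r + 9) leaves r^2 + 8r - 20.
The quadratic factors as (r + 10)·(r - 2).
Eigenvalues: -10, -9, 2.

-10, -9, 2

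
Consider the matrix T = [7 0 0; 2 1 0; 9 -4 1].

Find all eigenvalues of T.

1, 1, 7

T is lower triangular, so its eigenvalues are the diagonal entries.
Diagonal: 7, 1, 1.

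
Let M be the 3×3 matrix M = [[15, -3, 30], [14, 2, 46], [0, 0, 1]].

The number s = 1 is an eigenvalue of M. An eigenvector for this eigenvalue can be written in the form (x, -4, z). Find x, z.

-3, 1

We need (M - 1I)v = 0.
M - 1I = [[14, -3, 30], [14, 1, 46], [0, 0, 0]].
Row 1: (14)·x + (-3)·-4 + (30)·z = 0
Row 2: (14)·x + (1)·-4 + (46)·z = 0
Row 3: (0)·x + (0)·-4 + (0)·z = 0
Solving gives x = -3, z = 1.
Check: M·(-3, -4, 1) = (-3, -4, 1) = 1·(-3, -4, 1).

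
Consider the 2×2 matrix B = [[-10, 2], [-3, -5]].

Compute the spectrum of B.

det(B - λI) = (-10 - λ)(-5 - λ) - (2)·(-3) = λ^2 + 15λ + 56.
This factors as (λ + 8)·(λ + 7) = 0.
Eigenvalues: -8, -7.

-8, -7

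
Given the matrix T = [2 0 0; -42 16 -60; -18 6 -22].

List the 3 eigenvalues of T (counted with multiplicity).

-4, -2, 2

Set up det(lambda·I - T) = 0.
Expanding the 3×3 determinant: p(lambda) = lambda^3 + 4·lambda^2 - 4·lambda - 16.
Rational-root test: lambda = -2 gives p(-2) = 0.
Factor out (lambda + 2): p(lambda) = (lambda + 2)·(lambda^2 + 2·lambda - 8).
The quadratic factors as (lambda + 4)·(lambda - 2).
Eigenvalues: -4, -2, 2.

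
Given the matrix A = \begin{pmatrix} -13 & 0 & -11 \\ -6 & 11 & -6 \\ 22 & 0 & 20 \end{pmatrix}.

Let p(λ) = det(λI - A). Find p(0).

p(0) = det(0·I − A) = det(−A) = (−1)^3·det(A).
det(A) = -198, so p(0) = 198.

198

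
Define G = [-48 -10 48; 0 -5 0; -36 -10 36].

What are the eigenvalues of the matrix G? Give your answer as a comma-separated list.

-12, -5, 0

The characteristic polynomial is p(s) = det(sI - G).
Expanding along the first row, p(s) = s^3 + 17s^2 + 60s.
Try s = -5: p(-5) = 0, so -5 is a root.
Dividing by (s + 5) leaves s^2 + 12s.
The quadratic factors as (s + 12)·s.
Eigenvalues: -12, -5, 0.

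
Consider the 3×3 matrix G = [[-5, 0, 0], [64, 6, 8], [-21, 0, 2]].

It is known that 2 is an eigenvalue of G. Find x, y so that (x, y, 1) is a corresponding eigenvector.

We need (G - 2I)v = 0.
G - 2I = [[-7, 0, 0], [64, 4, 8], [-21, 0, 0]].
Row 1: (-7)·x + (0)·y + (0)·1 = 0
Row 2: (64)·x + (4)·y + (8)·1 = 0
Row 3: (-21)·x + (0)·y + (0)·1 = 0
Solving gives x = 0, y = -2.
Check: G·(0, -2, 1) = (0, -4, 2) = 2·(0, -2, 1).

0, -2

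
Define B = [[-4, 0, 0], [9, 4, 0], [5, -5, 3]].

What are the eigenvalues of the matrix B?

-4, 3, 4

B is lower triangular, so its eigenvalues are the diagonal entries.
Diagonal: -4, 4, 3.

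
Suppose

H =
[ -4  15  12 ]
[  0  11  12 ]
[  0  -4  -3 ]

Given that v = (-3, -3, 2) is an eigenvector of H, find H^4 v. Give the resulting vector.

(-243, -243, 162)

First find the eigenvalue: Hv = (-9, -9, 6) = 3·(-3, -3, 2), so λ = 3.
Then H^4 v = λ^4·v = 3^4·(-3, -3, 2) = 81·(-3, -3, 2) = (-243, -243, 162).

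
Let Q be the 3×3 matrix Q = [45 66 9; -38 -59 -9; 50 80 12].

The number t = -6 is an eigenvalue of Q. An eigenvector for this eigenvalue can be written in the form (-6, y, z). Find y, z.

6, -10

We need (Q + 6I)v = 0.
Q + 6I = [[51, 66, 9], [-38, -53, -9], [50, 80, 18]].
Row 1: (51)·-6 + (66)·y + (9)·z = 0
Row 2: (-38)·-6 + (-53)·y + (-9)·z = 0
Row 3: (50)·-6 + (80)·y + (18)·z = 0
Solving gives y = 6, z = -10.
Check: Q·(-6, 6, -10) = (36, -36, 60) = -6·(-6, 6, -10).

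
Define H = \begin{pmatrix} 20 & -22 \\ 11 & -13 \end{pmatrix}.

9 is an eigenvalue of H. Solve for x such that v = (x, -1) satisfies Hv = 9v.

-2

We need (H - 9I)v = 0.
H - 9I = [[11, -22], [11, -22]].
Row 1: (11)·x + (-22)·-1 = 0
Row 2: (11)·x + (-22)·-1 = 0
Solving gives x = -2.
Check: H·(-2, -1) = (-18, -9) = 9·(-2, -1).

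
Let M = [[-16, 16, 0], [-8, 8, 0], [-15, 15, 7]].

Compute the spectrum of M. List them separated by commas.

-8, 0, 7

Compute the characteristic polynomial p(λ) = det(λI - M).
Cofactor expansion gives p(λ) = λ^3 + λ^2 - 56λ.
Since p(0) = 0, λ = 0 is a root.
Dividing by λ leaves λ^2 + λ - 56.
The quadratic factors as (λ + 8)·(λ - 7).
Eigenvalues: -8, 0, 7.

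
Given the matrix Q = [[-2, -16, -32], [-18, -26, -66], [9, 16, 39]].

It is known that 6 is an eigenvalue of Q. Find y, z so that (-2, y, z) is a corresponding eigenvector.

We need (Q - 6I)v = 0.
Q - 6I = [[-8, -16, -32], [-18, -32, -66], [9, 16, 33]].
Row 1: (-8)·-2 + (-16)·y + (-32)·z = 0
Row 2: (-18)·-2 + (-32)·y + (-66)·z = 0
Row 3: (9)·-2 + (16)·y + (33)·z = 0
Solving gives y = -3, z = 2.
Check: Q·(-2, -3, 2) = (-12, -18, 12) = 6·(-2, -3, 2).

-3, 2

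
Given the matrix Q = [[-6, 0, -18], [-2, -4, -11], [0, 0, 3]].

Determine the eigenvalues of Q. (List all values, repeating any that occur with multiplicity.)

-6, -4, 3

Set up det(tI - Q) = 0.
Expanding along the first row, p(t) = t^3 + 7t^2 - 6t - 72.
Try t = 3: p(3) = 0, so 3 is a root.
Factor out (t - 3): p(t) = (t - 3)·(t^2 + 10t + 24).
The quadratic factors as (t + 6)·(t + 4).
Eigenvalues: -6, -4, 3.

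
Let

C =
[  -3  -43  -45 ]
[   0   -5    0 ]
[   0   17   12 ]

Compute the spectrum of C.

-5, -3, 12

Set up det(tI - C) = 0.
Cofactor expansion gives p(t) = t^3 - 4t^2 - 81t - 180.
Since p(-3) = 0, t = -3 is a root.
Factor out (t + 3): p(t) = (t + 3)·(t^2 - 7t - 60).
The quadratic factors as (t + 5)·(t - 12).
Eigenvalues: -5, -3, 12.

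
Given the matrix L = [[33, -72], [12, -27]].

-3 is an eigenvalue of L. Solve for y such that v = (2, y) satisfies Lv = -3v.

1

We need (L + 3I)v = 0.
L + 3I = [[36, -72], [12, -24]].
Row 1: (36)·2 + (-72)·y = 0
Row 2: (12)·2 + (-24)·y = 0
Solving gives y = 1.
Check: L·(2, 1) = (-6, -3) = -3·(2, 1).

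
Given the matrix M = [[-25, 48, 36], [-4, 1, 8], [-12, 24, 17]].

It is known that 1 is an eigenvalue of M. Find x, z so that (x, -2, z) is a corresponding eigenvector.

-12, -6

We need (M - 1I)v = 0.
M - 1I = [[-26, 48, 36], [-4, 0, 8], [-12, 24, 16]].
Row 1: (-26)·x + (48)·-2 + (36)·z = 0
Row 2: (-4)·x + (0)·-2 + (8)·z = 0
Row 3: (-12)·x + (24)·-2 + (16)·z = 0
Solving gives x = -12, z = -6.
Check: M·(-12, -2, -6) = (-12, -2, -6) = 1·(-12, -2, -6).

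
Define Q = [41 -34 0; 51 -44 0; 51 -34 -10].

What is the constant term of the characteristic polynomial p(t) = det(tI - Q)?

-700

p(0) = det(0·I − Q) = det(−Q) = (−1)^3·det(Q).
det(Q) = 700, so p(0) = -700.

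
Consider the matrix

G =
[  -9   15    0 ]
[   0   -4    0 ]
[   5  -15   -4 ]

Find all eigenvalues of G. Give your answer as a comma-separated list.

-9, -4, -4

The characteristic polynomial is p(λ) = det(λI - G).
Expanding along the first row, p(λ) = λ^3 + 17λ^2 + 88λ + 144.
Try λ = -4: p(-4) = 0, so -4 is a root.
Dividing by (λ + 4) leaves λ^2 + 13λ + 36.
The quadratic factors as (λ + 9)·(λ + 4).
Eigenvalues: -9, -4, -4.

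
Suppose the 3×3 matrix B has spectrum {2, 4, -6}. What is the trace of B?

trace(B) is the sum of the eigenvalues: (2) + (4) + (-6) = 0.

0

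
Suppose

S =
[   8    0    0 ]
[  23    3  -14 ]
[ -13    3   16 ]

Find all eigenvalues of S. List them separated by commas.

8, 9, 10

The characteristic polynomial is p(s) = det(sI - S).
Cofactor expansion gives p(s) = s^3 - 27s^2 + 242s - 720.
Rational-root test: s = 8 gives p(8) = 0.
Factor out (s - 8): p(s) = (s - 8)·(s^2 - 19s + 90).
The quadratic factors as (s - 9)·(s - 10).
Eigenvalues: 8, 9, 10.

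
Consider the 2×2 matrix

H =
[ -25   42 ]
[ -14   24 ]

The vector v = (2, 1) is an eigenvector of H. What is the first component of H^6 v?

8192

First find the eigenvalue: Hv = (-8, -4) = -4·(2, 1), so λ = -4.
Then H^6 v = λ^6·v = (-4)^6·(2, 1) = 4096·(2, 1) = (8192, 4096).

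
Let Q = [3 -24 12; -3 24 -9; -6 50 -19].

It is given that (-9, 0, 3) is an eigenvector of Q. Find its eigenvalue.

Compute Qv: Q·(-9, 0, 3) = (9, 0, -3).
Since Qv = λv, compare component 1: 9 = λ·-9, so λ = -1.

-1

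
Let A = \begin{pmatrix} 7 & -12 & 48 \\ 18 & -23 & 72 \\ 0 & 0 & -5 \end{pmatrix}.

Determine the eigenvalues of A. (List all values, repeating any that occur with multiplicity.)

Set up det(tI - A) = 0.
Cofactor expansion gives p(t) = t^3 + 21t^2 + 135t + 275.
Since p(-5) = 0, t = -5 is a root.
Dividing by (t + 5) leaves t^2 + 16t + 55.
The quadratic factors as (t + 11)·(t + 5).
Eigenvalues: -11, -5, -5.

-11, -5, -5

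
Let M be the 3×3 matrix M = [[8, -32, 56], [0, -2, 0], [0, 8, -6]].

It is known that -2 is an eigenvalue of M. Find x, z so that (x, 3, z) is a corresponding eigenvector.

-24, 6

We need (M + 2I)v = 0.
M + 2I = [[10, -32, 56], [0, 0, 0], [0, 8, -4]].
Row 1: (10)·x + (-32)·3 + (56)·z = 0
Row 2: (0)·x + (0)·3 + (0)·z = 0
Row 3: (0)·x + (8)·3 + (-4)·z = 0
Solving gives x = -24, z = 6.
Check: M·(-24, 3, 6) = (48, -6, -12) = -2·(-24, 3, 6).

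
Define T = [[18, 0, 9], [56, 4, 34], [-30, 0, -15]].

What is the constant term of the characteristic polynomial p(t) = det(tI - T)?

0

p(0) = det(0·I − T) = det(−T) = (−1)^3·det(T).
det(T) = 0, so p(0) = 0.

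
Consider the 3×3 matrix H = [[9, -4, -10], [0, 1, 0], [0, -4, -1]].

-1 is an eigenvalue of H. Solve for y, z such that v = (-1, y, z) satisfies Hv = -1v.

0, -1

We need (H + 1I)v = 0.
H + 1I = [[10, -4, -10], [0, 2, 0], [0, -4, 0]].
Row 1: (10)·-1 + (-4)·y + (-10)·z = 0
Row 2: (0)·-1 + (2)·y + (0)·z = 0
Row 3: (0)·-1 + (-4)·y + (0)·z = 0
Solving gives y = 0, z = -1.
Check: H·(-1, 0, -1) = (1, 0, 1) = -1·(-1, 0, -1).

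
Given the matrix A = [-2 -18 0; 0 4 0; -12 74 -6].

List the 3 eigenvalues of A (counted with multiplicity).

The characteristic polynomial is p(t) = det(tI - A).
Expanding along the first row, p(t) = t^3 + 4t^2 - 20t - 48.
Rational-root test: t = -2 gives p(-2) = 0.
Dividing by (t + 2) leaves t^2 + 2t - 24.
The quadratic factors as (t + 6)·(t - 4).
Eigenvalues: -6, -2, 4.

-6, -2, 4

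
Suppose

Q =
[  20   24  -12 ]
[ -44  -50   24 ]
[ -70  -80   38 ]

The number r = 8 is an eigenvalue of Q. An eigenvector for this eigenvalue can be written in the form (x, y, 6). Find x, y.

-2, 4

We need (Q - 8I)v = 0.
Q - 8I = [[12, 24, -12], [-44, -58, 24], [-70, -80, 30]].
Row 1: (12)·x + (24)·y + (-12)·6 = 0
Row 2: (-44)·x + (-58)·y + (24)·6 = 0
Row 3: (-70)·x + (-80)·y + (30)·6 = 0
Solving gives x = -2, y = 4.
Check: Q·(-2, 4, 6) = (-16, 32, 48) = 8·(-2, 4, 6).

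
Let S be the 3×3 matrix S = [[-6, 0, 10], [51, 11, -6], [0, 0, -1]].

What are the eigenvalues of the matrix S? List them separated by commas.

-6, -1, 11

Set up det(μI - S) = 0.
Expanding along the first row, p(μ) = μ^3 - 4μ^2 - 71μ - 66.
Since p(11) = 0, μ = 11 is a root.
Factor out (μ - 11): p(μ) = (μ - 11)·(μ^2 + 7μ + 6).
The quadratic factors as (μ + 6)·(μ + 1).
Eigenvalues: -6, -1, 11.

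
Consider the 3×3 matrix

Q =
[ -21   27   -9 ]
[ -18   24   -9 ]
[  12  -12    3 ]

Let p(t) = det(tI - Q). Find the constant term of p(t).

p(t) = t^3 - 6t^2 - 9t + 54.
The constant term is 54.

54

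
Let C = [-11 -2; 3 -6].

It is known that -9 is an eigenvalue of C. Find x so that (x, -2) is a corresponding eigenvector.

We need (C + 9I)v = 0.
C + 9I = [[-2, -2], [3, 3]].
Row 1: (-2)·x + (-2)·-2 = 0
Row 2: (3)·x + (3)·-2 = 0
Solving gives x = 2.
Check: C·(2, -2) = (-18, 18) = -9·(2, -2).

2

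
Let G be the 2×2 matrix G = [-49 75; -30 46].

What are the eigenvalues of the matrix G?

det(G - lambda·I) = (-49 - lambda)(46 - lambda) - (75)·(-30) = lambda^2 + 3·lambda - 4.
This factors as (lambda + 4)·(lambda - 1) = 0.
Eigenvalues: -4, 1.

-4, 1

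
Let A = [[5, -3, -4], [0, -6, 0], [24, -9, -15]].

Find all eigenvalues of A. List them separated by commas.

Compute the characteristic polynomial p(t) = det(tI - A).
Expanding along the first row, p(t) = t^3 + 16t^2 + 81t + 126.
Try t = -3: p(-3) = 0, so -3 is a root.
Dividing by (t + 3) leaves t^2 + 13t + 42.
The quadratic factors as (t + 7)·(t + 6).
Eigenvalues: -7, -6, -3.

-7, -6, -3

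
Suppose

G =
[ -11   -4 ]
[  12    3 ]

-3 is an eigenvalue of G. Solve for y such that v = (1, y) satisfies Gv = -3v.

We need (G + 3I)v = 0.
G + 3I = [[-8, -4], [12, 6]].
Row 1: (-8)·1 + (-4)·y = 0
Row 2: (12)·1 + (6)·y = 0
Solving gives y = -2.
Check: G·(1, -2) = (-3, 6) = -3·(1, -2).

-2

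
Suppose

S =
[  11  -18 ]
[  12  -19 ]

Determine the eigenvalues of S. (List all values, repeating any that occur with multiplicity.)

det(S - λI) = (11 - λ)(-19 - λ) - (-18)·(12) = λ^2 + 8λ + 7.
This factors as (λ + 7)·(λ + 1) = 0.
Eigenvalues: -7, -1.

-7, -1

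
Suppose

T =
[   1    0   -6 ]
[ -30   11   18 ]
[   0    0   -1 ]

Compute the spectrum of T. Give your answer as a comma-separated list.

Compute the characteristic polynomial p(r) = det(rI - T).
Cofactor expansion gives p(r) = r^3 - 11r^2 - r + 11.
Since p(11) = 0, r = 11 is a root.
Dividing by (r - 11) leaves r^2 - 1.
The quadratic factors as (r + 1)·(r - 1).
Eigenvalues: -1, 1, 11.

-1, 1, 11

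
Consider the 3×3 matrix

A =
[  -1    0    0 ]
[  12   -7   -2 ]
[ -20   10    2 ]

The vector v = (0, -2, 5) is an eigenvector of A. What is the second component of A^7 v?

First find the eigenvalue: Av = (0, 4, -10) = -2·(0, -2, 5), so λ = -2.
Then A^7 v = λ^7·v = (-2)^7·(0, -2, 5) = -128·(0, -2, 5) = (0, 256, -640).

256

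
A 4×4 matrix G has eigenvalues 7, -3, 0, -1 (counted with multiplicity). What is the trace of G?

3

trace(G) is the sum of the eigenvalues: (7) + (-3) + (0) + (-1) = 3.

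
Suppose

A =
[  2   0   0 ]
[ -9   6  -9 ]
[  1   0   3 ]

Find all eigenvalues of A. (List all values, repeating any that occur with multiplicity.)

2, 3, 6

The characteristic polynomial is p(t) = det(tI - A).
Cofactor expansion gives p(t) = t^3 - 11t^2 + 36t - 36.
Since p(2) = 0, t = 2 is a root.
Factor out (t - 2): p(t) = (t - 2)·(t^2 - 9t + 18).
The quadratic factors as (t - 3)·(t - 6).
Eigenvalues: 2, 3, 6.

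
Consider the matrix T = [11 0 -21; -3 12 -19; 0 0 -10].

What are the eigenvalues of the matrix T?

Set up det(lambda·I - T) = 0.
Cofactor expansion gives p(lambda) = lambda^3 - 13·lambda^2 - 98·lambda + 1320.
Rational-root test: lambda = 11 gives p(11) = 0.
Dividing by (lambda - 11) leaves lambda^2 - 2·lambda - 120.
The quadratic factors as (lambda + 10)·(lambda - 12).
Eigenvalues: -10, 11, 12.

-10, 11, 12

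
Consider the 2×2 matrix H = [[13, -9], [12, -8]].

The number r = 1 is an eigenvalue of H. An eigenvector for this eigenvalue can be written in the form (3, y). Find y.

4

We need (H - 1I)v = 0.
H - 1I = [[12, -9], [12, -9]].
Row 1: (12)·3 + (-9)·y = 0
Row 2: (12)·3 + (-9)·y = 0
Solving gives y = 4.
Check: H·(3, 4) = (3, 4) = 1·(3, 4).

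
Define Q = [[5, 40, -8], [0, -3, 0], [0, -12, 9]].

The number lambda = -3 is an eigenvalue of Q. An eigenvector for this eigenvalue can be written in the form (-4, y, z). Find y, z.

We need (Q + 3I)v = 0.
Q + 3I = [[8, 40, -8], [0, 0, 0], [0, -12, 12]].
Row 1: (8)·-4 + (40)·y + (-8)·z = 0
Row 2: (0)·-4 + (0)·y + (0)·z = 0
Row 3: (0)·-4 + (-12)·y + (12)·z = 0
Solving gives y = 1, z = 1.
Check: Q·(-4, 1, 1) = (12, -3, -3) = -3·(-4, 1, 1).

1, 1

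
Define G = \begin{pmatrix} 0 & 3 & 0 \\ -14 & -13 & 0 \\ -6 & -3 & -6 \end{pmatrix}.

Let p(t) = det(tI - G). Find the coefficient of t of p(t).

p(t) = t^3 + 19t^2 + 120t + 252.
The coefficient of t is 120.

120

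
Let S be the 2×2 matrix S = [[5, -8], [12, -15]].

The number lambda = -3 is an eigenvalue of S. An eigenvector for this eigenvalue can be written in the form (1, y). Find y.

We need (S + 3I)v = 0.
S + 3I = [[8, -8], [12, -12]].
Row 1: (8)·1 + (-8)·y = 0
Row 2: (12)·1 + (-12)·y = 0
Solving gives y = 1.
Check: S·(1, 1) = (-3, -3) = -3·(1, 1).

1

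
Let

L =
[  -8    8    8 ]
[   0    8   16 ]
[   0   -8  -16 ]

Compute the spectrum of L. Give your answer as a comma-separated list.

The characteristic polynomial is p(r) = det(rI - L).
Expanding the 3×3 determinant: p(r) = r^3 + 16r^2 + 64r.
Try r = -8: p(-8) = 0, so -8 is a root.
Factor out (r + 8): p(r) = (r + 8)·(r^2 + 8r).
The quadratic factors as (r + 8)·r.
Eigenvalues: -8, -8, 0.

-8, -8, 0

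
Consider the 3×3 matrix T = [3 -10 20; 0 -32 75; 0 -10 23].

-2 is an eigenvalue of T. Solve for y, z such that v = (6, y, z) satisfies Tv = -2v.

15, 6

We need (T + 2I)v = 0.
T + 2I = [[5, -10, 20], [0, -30, 75], [0, -10, 25]].
Row 1: (5)·6 + (-10)·y + (20)·z = 0
Row 2: (0)·6 + (-30)·y + (75)·z = 0
Row 3: (0)·6 + (-10)·y + (25)·z = 0
Solving gives y = 15, z = 6.
Check: T·(6, 15, 6) = (-12, -30, -12) = -2·(6, 15, 6).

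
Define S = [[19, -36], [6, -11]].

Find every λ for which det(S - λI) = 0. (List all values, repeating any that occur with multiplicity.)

1, 7

det(S - rI) = (19 - r)(-11 - r) - (-36)·(6) = r^2 - 8r + 7.
This factors as (r - 1)·(r - 7) = 0.
Eigenvalues: 1, 7.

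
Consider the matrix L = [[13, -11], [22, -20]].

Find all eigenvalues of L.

-9, 2

det(L - lambda·I) = (13 - lambda)(-20 - lambda) - (-11)·(22) = lambda^2 + 7·lambda - 18.
This factors as (lambda + 9)·(lambda - 2) = 0.
Eigenvalues: -9, 2.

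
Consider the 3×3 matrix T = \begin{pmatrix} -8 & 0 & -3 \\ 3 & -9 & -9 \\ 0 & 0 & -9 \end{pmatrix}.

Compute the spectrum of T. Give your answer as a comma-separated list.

-9, -9, -8

Compute the characteristic polynomial p(t) = det(tI - T).
Cofactor expansion gives p(t) = t^3 + 26t^2 + 225t + 648.
Try t = -9: p(-9) = 0, so -9 is a root.
Factor out (t + 9): p(t) = (t + 9)·(t^2 + 17t + 72).
The quadratic factors as (t + 9)·(t + 8).
Eigenvalues: -9, -9, -8.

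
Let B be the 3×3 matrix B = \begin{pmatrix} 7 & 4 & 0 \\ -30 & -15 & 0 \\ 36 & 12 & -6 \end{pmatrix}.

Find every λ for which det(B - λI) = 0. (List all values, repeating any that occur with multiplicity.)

-6, -5, -3

Set up det(λI - B) = 0.
Cofactor expansion gives p(λ) = λ^3 + 14λ^2 + 63λ + 90.
Try λ = -3: p(-3) = 0, so -3 is a root.
Factor out (λ + 3): p(λ) = (λ + 3)·(λ^2 + 11λ + 30).
The quadratic factors as (λ + 6)·(λ + 5).
Eigenvalues: -6, -5, -3.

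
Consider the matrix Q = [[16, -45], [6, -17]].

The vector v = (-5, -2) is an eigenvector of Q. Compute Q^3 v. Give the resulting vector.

First find the eigenvalue: Qv = (10, 4) = -2·(-5, -2), so λ = -2.
Then Q^3 v = λ^3·v = (-2)^3·(-5, -2) = -8·(-5, -2) = (40, 16).

(40, 16)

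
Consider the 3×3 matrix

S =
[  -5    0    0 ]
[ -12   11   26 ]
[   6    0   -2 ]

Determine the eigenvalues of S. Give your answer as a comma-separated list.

-5, -2, 11

The characteristic polynomial is p(λ) = det(λI - S).
Expanding the 3×3 determinant: p(λ) = λ^3 - 4λ^2 - 67λ - 110.
Since p(-5) = 0, λ = -5 is a root.
Dividing by (λ + 5) leaves λ^2 - 9λ - 22.
The quadratic factors as (λ + 2)·(λ - 11).
Eigenvalues: -5, -2, 11.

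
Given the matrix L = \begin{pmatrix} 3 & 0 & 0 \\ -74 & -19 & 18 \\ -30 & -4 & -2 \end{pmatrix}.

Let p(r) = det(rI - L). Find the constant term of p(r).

-330

p(r) = r^3 + 18r^2 + 47r - 330.
The constant term is -330.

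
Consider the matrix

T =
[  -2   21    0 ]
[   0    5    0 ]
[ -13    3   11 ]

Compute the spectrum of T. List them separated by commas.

The characteristic polynomial is p(μ) = det(μI - T).
Expanding the 3×3 determinant: p(μ) = μ^3 - 14μ^2 + 23μ + 110.
Since p(-2) = 0, μ = -2 is a root.
Factor out (μ + 2): p(μ) = (μ + 2)·(μ^2 - 16μ + 55).
The quadratic factors as (μ - 5)·(μ - 11).
Eigenvalues: -2, 5, 11.

-2, 5, 11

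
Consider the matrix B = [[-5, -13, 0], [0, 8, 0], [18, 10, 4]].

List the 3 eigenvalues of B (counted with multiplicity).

-5, 4, 8

Set up det(sI - B) = 0.
Expanding the 3×3 determinant: p(s) = s^3 - 7s^2 - 28s + 160.
Try s = 4: p(4) = 0, so 4 is a root.
Dividing by (s - 4) leaves s^2 - 3s - 40.
The quadratic factors as (s + 5)·(s - 8).
Eigenvalues: -5, 4, 8.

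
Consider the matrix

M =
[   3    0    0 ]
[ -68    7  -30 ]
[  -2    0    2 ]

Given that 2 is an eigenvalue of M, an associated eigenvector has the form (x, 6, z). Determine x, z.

0, 1

We need (M - 2I)v = 0.
M - 2I = [[1, 0, 0], [-68, 5, -30], [-2, 0, 0]].
Row 1: (1)·x + (0)·6 + (0)·z = 0
Row 2: (-68)·x + (5)·6 + (-30)·z = 0
Row 3: (-2)·x + (0)·6 + (0)·z = 0
Solving gives x = 0, z = 1.
Check: M·(0, 6, 1) = (0, 12, 2) = 2·(0, 6, 1).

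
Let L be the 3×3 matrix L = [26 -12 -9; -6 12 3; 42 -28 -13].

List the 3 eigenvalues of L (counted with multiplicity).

The characteristic polynomial is p(μ) = det(μI - L).
Expanding the 3×3 determinant: p(μ) = μ^3 - 25μ^2 + 208μ - 576.
Since p(8) = 0, μ = 8 is a root.
Factor out (μ - 8): p(μ) = (μ - 8)·(μ^2 - 17μ + 72).
The quadratic factors as (μ - 8)·(μ - 9).
Eigenvalues: 8, 8, 9.

8, 8, 9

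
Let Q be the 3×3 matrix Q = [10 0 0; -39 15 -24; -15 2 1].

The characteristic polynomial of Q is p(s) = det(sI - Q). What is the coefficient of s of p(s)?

p(s) = s^3 - 26s^2 + 223s - 630.
The coefficient of s is 223.

223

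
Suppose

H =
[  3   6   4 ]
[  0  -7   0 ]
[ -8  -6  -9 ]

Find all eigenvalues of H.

Set up det(lambda·I - H) = 0.
Cofactor expansion gives p(lambda) = lambda^3 + 13·lambda^2 + 47·lambda + 35.
Rational-root test: lambda = -1 gives p(-1) = 0.
Factor out (lambda + 1): p(lambda) = (lambda + 1)·(lambda^2 + 12·lambda + 35).
The quadratic factors as (lambda + 7)·(lambda + 5).
Eigenvalues: -7, -5, -1.

-7, -5, -1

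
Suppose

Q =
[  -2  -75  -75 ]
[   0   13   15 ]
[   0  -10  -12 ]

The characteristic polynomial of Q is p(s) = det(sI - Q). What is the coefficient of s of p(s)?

p(s) = s^3 + s^2 - 8s - 12.
The coefficient of s is -8.

-8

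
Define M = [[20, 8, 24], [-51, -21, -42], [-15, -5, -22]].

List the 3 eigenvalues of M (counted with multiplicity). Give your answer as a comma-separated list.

-12, -7, -4

The characteristic polynomial is p(λ) = det(λI - M).
Cofactor expansion gives p(λ) = λ^3 + 23λ^2 + 160λ + 336.
Try λ = -4: p(-4) = 0, so -4 is a root.
Factor out (λ + 4): p(λ) = (λ + 4)·(λ^2 + 19λ + 84).
The quadratic factors as (λ + 12)·(λ + 7).
Eigenvalues: -12, -7, -4.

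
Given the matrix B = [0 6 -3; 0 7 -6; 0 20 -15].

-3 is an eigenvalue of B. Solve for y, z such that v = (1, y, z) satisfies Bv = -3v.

-3, -5

We need (B + 3I)v = 0.
B + 3I = [[3, 6, -3], [0, 10, -6], [0, 20, -12]].
Row 1: (3)·1 + (6)·y + (-3)·z = 0
Row 2: (0)·1 + (10)·y + (-6)·z = 0
Row 3: (0)·1 + (20)·y + (-12)·z = 0
Solving gives y = -3, z = -5.
Check: B·(1, -3, -5) = (-3, 9, 15) = -3·(1, -3, -5).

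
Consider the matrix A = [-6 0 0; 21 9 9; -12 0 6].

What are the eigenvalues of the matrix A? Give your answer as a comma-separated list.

Set up det(sI - A) = 0.
Expanding along the first row, p(s) = s^3 - 9s^2 - 36s + 324.
Since p(9) = 0, s = 9 is a root.
Dividing by (s - 9) leaves s^2 - 36.
The quadratic factors as (s + 6)·(s - 6).
Eigenvalues: -6, 6, 9.

-6, 6, 9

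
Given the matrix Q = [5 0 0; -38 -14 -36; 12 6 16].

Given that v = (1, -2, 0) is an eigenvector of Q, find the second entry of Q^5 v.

-6250

First find the eigenvalue: Qv = (5, -10, 0) = 5·(1, -2, 0), so λ = 5.
Then Q^5 v = λ^5·v = 5^5·(1, -2, 0) = 3125·(1, -2, 0) = (3125, -6250, 0).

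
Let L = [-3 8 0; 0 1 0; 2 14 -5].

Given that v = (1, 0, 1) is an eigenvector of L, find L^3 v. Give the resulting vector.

(-27, 0, -27)

First find the eigenvalue: Lv = (-3, 0, -3) = -3·(1, 0, 1), so λ = -3.
Then L^3 v = λ^3·v = (-3)^3·(1, 0, 1) = -27·(1, 0, 1) = (-27, 0, -27).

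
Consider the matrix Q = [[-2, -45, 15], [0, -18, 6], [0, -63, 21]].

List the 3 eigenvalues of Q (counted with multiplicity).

-2, 0, 3

The characteristic polynomial is p(μ) = det(μI - Q).
Expanding along the first row, p(μ) = μ^3 - μ^2 - 6μ.
Try μ = 0: p(0) = 0, so 0 is a root.
Factor out μ: p(μ) = μ·(μ^2 - μ - 6).
The quadratic factors as (μ + 2)·(μ - 3).
Eigenvalues: -2, 0, 3.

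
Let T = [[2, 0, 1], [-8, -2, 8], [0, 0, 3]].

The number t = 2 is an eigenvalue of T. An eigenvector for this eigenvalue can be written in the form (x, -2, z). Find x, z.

We need (T - 2I)v = 0.
T - 2I = [[0, 0, 1], [-8, -4, 8], [0, 0, 1]].
Row 1: (0)·x + (0)·-2 + (1)·z = 0
Row 2: (-8)·x + (-4)·-2 + (8)·z = 0
Row 3: (0)·x + (0)·-2 + (1)·z = 0
Solving gives x = 1, z = 0.
Check: T·(1, -2, 0) = (2, -4, 0) = 2·(1, -2, 0).

1, 0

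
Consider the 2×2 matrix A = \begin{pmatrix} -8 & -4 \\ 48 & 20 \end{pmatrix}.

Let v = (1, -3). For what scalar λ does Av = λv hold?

Compute Av: A·(1, -3) = (4, -12).
Since Av = λv, compare component 1: 4 = λ·1, so λ = 4.

4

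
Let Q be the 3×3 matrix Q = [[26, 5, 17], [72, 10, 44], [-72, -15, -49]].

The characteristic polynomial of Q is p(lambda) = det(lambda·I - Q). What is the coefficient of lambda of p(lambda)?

20

p(lambda) = lambda^3 + 13·lambda^2 + 20·lambda - 100.
The coefficient of lambda is 20.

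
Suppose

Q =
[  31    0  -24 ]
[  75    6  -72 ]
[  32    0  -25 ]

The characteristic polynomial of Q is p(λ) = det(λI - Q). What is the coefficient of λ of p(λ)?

29

p(λ) = λ^3 - 12λ^2 + 29λ + 42.
The coefficient of λ is 29.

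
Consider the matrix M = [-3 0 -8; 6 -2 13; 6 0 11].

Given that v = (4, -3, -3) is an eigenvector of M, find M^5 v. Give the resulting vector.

First find the eigenvalue: Mv = (12, -9, -9) = 3·(4, -3, -3), so λ = 3.
Then M^5 v = λ^5·v = 3^5·(4, -3, -3) = 243·(4, -3, -3) = (972, -729, -729).

(972, -729, -729)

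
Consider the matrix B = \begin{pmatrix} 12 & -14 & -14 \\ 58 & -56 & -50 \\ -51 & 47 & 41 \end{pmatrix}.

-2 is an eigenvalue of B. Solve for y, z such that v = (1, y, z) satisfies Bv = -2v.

We need (B + 2I)v = 0.
B + 2I = [[14, -14, -14], [58, -54, -50], [-51, 47, 43]].
Row 1: (14)·1 + (-14)·y + (-14)·z = 0
Row 2: (58)·1 + (-54)·y + (-50)·z = 0
Row 3: (-51)·1 + (47)·y + (43)·z = 0
Solving gives y = 2, z = -1.
Check: B·(1, 2, -1) = (-2, -4, 2) = -2·(1, 2, -1).

2, -1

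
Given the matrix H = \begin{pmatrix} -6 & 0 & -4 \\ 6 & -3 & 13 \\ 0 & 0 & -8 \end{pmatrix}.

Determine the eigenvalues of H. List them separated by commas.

-8, -6, -3

Set up det(lambda·I - H) = 0.
Expanding along the first row, p(lambda) = lambda^3 + 17·lambda^2 + 90·lambda + 144.
Since p(-8) = 0, lambda = -8 is a root.
Dividing by (lambda + 8) leaves lambda^2 + 9·lambda + 18.
The quadratic factors as (lambda + 6)·(lambda + 3).
Eigenvalues: -8, -6, -3.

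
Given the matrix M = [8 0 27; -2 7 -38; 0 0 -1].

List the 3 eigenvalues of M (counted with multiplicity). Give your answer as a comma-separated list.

Set up det(λI - M) = 0.
Expanding the 3×3 determinant: p(λ) = λ^3 - 14λ^2 + 41λ + 56.
Rational-root test: λ = 7 gives p(7) = 0.
Dividing by (λ - 7) leaves λ^2 - 7λ - 8.
The quadratic factors as (λ + 1)·(λ - 8).
Eigenvalues: -1, 7, 8.

-1, 7, 8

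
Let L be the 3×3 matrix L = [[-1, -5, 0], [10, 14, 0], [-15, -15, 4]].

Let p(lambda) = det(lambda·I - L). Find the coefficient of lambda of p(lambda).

p(lambda) = lambda^3 - 17·lambda^2 + 88·lambda - 144.
The coefficient of lambda is 88.

88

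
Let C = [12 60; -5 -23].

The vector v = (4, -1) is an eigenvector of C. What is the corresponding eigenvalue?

Compute Cv: C·(4, -1) = (-12, 3).
Since Cv = λv, compare component 1: -12 = λ·4, so λ = -3.

-3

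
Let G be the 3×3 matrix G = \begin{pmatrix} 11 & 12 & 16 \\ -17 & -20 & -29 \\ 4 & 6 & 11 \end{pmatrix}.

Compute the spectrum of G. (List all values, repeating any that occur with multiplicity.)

The characteristic polynomial is p(r) = det(rI - G).
Expanding along the first row, p(r) = r^3 - 2r^2 - 5r + 6.
Since p(1) = 0, r = 1 is a root.
Dividing by (r - 1) leaves r^2 - r - 6.
The quadratic factors as (r + 2)·(r - 3).
Eigenvalues: -2, 1, 3.

-2, 1, 3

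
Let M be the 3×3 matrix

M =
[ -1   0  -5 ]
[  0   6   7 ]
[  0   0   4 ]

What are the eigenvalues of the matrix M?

M is upper triangular, so its eigenvalues are the diagonal entries.
Diagonal: -1, 6, 4.

-1, 4, 6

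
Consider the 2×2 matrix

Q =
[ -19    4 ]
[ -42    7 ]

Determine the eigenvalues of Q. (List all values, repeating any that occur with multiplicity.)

det(Q - μI) = (-19 - μ)(7 - μ) - (4)·(-42) = μ^2 + 12μ + 35.
This factors as (μ + 7)·(μ + 5) = 0.
Eigenvalues: -7, -5.

-7, -5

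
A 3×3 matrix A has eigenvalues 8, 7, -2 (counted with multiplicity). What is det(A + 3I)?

If A has eigenvalues 8, 7, -2, then A + 3I has eigenvalues 11, 10, 1.
det(A + 3I) = (11) · (10) · (1) = 110.

110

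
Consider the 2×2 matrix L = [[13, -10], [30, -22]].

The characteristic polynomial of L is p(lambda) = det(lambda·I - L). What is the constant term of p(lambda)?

p(lambda) = lambda^2 + 9·lambda + 14.
The constant term is 14.

14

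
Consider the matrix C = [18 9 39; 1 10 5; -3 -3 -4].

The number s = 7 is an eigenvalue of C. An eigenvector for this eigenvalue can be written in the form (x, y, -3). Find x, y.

9, 2

We need (C - 7I)v = 0.
C - 7I = [[11, 9, 39], [1, 3, 5], [-3, -3, -11]].
Row 1: (11)·x + (9)·y + (39)·-3 = 0
Row 2: (1)·x + (3)·y + (5)·-3 = 0
Row 3: (-3)·x + (-3)·y + (-11)·-3 = 0
Solving gives x = 9, y = 2.
Check: C·(9, 2, -3) = (63, 14, -21) = 7·(9, 2, -3).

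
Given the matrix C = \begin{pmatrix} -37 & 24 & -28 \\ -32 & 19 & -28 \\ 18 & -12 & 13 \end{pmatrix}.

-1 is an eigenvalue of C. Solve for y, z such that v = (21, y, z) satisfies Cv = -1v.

We need (C + 1I)v = 0.
C + 1I = [[-36, 24, -28], [-32, 20, -28], [18, -12, 14]].
Row 1: (-36)·21 + (24)·y + (-28)·z = 0
Row 2: (-32)·21 + (20)·y + (-28)·z = 0
Row 3: (18)·21 + (-12)·y + (14)·z = 0
Solving gives y = 21, z = -9.
Check: C·(21, 21, -9) = (-21, -21, 9) = -1·(21, 21, -9).

21, -9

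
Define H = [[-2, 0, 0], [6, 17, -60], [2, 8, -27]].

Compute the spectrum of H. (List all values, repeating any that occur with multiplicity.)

Compute the characteristic polynomial p(s) = det(sI - H).
Expanding the 3×3 determinant: p(s) = s^3 + 12s^2 + 41s + 42.
Since p(-7) = 0, s = -7 is a root.
Dividing by (s + 7) leaves s^2 + 5s + 6.
The quadratic factors as (s + 3)·(s + 2).
Eigenvalues: -7, -3, -2.

-7, -3, -2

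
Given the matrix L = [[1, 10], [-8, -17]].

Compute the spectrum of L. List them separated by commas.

det(L - λI) = (1 - λ)(-17 - λ) - (10)·(-8) = λ^2 + 16λ + 63.
This factors as (λ + 9)·(λ + 7) = 0.
Eigenvalues: -9, -7.

-9, -7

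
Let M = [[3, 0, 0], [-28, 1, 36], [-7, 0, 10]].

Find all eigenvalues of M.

The characteristic polynomial is p(λ) = det(λI - M).
Cofactor expansion gives p(λ) = λ^3 - 14λ^2 + 43λ - 30.
Rational-root test: λ = 1 gives p(1) = 0.
Factor out (λ - 1): p(λ) = (λ - 1)·(λ^2 - 13λ + 30).
The quadratic factors as (λ - 3)·(λ - 10).
Eigenvalues: 1, 3, 10.

1, 3, 10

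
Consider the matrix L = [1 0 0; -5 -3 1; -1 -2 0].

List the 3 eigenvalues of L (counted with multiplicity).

Compute the characteristic polynomial p(r) = det(rI - L).
Cofactor expansion gives p(r) = r^3 + 2r^2 - r - 2.
Rational-root test: r = -2 gives p(-2) = 0.
Dividing by (r + 2) leaves r^2 - 1.
The quadratic factors as (r + 1)·(r - 1).
Eigenvalues: -2, -1, 1.

-2, -1, 1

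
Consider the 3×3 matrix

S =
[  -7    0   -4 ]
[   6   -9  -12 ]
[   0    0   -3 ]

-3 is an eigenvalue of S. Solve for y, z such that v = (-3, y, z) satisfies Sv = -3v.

-9, 3

We need (S + 3I)v = 0.
S + 3I = [[-4, 0, -4], [6, -6, -12], [0, 0, 0]].
Row 1: (-4)·-3 + (0)·y + (-4)·z = 0
Row 2: (6)·-3 + (-6)·y + (-12)·z = 0
Row 3: (0)·-3 + (0)·y + (0)·z = 0
Solving gives y = -9, z = 3.
Check: S·(-3, -9, 3) = (9, 27, -9) = -3·(-3, -9, 3).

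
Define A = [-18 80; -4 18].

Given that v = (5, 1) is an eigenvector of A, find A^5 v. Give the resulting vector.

(-160, -32)

First find the eigenvalue: Av = (-10, -2) = -2·(5, 1), so λ = -2.
Then A^5 v = λ^5·v = (-2)^5·(5, 1) = -32·(5, 1) = (-160, -32).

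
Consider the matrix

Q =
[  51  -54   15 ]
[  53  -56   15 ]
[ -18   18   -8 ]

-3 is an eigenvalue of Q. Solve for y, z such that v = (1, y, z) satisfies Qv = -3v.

We need (Q + 3I)v = 0.
Q + 3I = [[54, -54, 15], [53, -53, 15], [-18, 18, -5]].
Row 1: (54)·1 + (-54)·y + (15)·z = 0
Row 2: (53)·1 + (-53)·y + (15)·z = 0
Row 3: (-18)·1 + (18)·y + (-5)·z = 0
Solving gives y = 1, z = 0.
Check: Q·(1, 1, 0) = (-3, -3, 0) = -3·(1, 1, 0).

1, 0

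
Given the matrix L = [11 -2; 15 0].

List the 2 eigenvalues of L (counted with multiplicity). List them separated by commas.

det(L - rI) = (11 - r)(0 - r) - (-2)·(15) = r^2 - 11r + 30.
This factors as (r - 5)·(r - 6) = 0.
Eigenvalues: 5, 6.

5, 6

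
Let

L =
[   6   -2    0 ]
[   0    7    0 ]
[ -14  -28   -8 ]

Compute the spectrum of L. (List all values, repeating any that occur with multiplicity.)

-8, 6, 7

The characteristic polynomial is p(r) = det(rI - L).
Expanding the 3×3 determinant: p(r) = r^3 - 5r^2 - 62r + 336.
Since p(6) = 0, r = 6 is a root.
Factor out (r - 6): p(r) = (r - 6)·(r^2 + r - 56).
The quadratic factors as (r + 8)·(r - 7).
Eigenvalues: -8, 6, 7.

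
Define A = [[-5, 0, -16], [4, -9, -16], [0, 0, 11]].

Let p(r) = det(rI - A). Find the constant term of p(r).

-495

p(r) = r^3 + 3r^2 - 109r - 495.
The constant term is -495.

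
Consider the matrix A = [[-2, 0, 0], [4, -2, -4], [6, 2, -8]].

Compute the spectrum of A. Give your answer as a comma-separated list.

-6, -4, -2

Set up det(lambda·I - A) = 0.
Cofactor expansion gives p(lambda) = lambda^3 + 12·lambda^2 + 44·lambda + 48.
Rational-root test: lambda = -6 gives p(-6) = 0.
Dividing by (lambda + 6) leaves lambda^2 + 6·lambda + 8.
The quadratic factors as (lambda + 4)·(lambda + 2).
Eigenvalues: -6, -4, -2.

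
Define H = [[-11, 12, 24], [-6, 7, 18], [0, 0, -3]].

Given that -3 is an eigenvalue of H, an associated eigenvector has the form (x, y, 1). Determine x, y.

3, 0

We need (H + 3I)v = 0.
H + 3I = [[-8, 12, 24], [-6, 10, 18], [0, 0, 0]].
Row 1: (-8)·x + (12)·y + (24)·1 = 0
Row 2: (-6)·x + (10)·y + (18)·1 = 0
Row 3: (0)·x + (0)·y + (0)·1 = 0
Solving gives x = 3, y = 0.
Check: H·(3, 0, 1) = (-9, 0, -3) = -3·(3, 0, 1).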